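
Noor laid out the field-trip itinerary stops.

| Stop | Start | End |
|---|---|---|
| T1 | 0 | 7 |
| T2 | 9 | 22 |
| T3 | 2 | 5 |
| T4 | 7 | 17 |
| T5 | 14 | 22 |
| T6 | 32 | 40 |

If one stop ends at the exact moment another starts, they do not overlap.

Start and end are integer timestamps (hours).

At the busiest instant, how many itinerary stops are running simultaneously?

3

Sweep the timeline, counting +1 at each start and −1 at each end (ends before starts at a tie):
0 start T1 → 1
2 start T3 → 2
5 end T3 → 1
7 end T1 → 0
7 start T4 → 1
9 start T2 → 2
14 start T5 → 3
17 end T4 → 2
22 end T2 → 1
22 end T5 → 0
32 start T6 → 1
40 end T6 → 0
Peak is 3, at 14 (T2, T4, T5).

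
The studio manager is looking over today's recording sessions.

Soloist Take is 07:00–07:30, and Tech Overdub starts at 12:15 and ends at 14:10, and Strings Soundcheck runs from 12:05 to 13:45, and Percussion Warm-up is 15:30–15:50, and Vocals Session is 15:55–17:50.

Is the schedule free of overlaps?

No

Check each pair: they overlap iff neither finishes before the other starts.
Sorted by start: Soloist Take, Strings Soundcheck, Tech Overdub, Percussion Warm-up, Vocals Session.
Strings Soundcheck starts after Soloist Take ends — done with Soloist Take.
Tech Overdub starts before Strings Soundcheck ends → Strings Soundcheck and Tech Overdub overlap.
That's a conflict, so the schedule is not conflict-free.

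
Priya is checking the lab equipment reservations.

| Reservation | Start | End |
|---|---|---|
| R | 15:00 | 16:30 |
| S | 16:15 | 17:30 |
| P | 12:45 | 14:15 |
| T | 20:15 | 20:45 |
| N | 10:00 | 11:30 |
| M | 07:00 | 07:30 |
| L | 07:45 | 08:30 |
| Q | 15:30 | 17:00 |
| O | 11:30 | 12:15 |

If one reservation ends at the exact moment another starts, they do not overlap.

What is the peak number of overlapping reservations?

3

Sort all start/end points and keep a running count:
07:00 start M → 1
07:30 end M → 0
07:45 start L → 1
08:30 end L → 0
10:00 start N → 1
11:30 end N → 0
11:30 start O → 1
12:15 end O → 0
12:45 start P → 1
14:15 end P → 0
15:00 start R → 1
15:30 start Q → 2
16:15 start S → 3
16:30 end R → 2
17:00 end Q → 1
17:30 end S → 0
20:15 start T → 1
20:45 end T → 0
Peak is 3, at 16:15 (Q, R, S).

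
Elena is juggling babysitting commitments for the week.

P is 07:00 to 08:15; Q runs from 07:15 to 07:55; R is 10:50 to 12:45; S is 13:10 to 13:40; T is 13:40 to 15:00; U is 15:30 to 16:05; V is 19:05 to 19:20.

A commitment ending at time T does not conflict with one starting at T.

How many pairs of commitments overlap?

1

Sorted by start: P, Q, R, S, T, U, V.
Q starts before P ends → P and Q overlap.
R starts after P ends; P is clear from here.
R starts after Q ends; Q is clear from here.
S starts after R ends; R is clear from here.
T starts exactly when S ends (back-to-back, no overlap); S is clear from here.
U starts after T ends; T is clear from here.
V starts after U ends.
Overlapping pairs: P & Q — 1 in total.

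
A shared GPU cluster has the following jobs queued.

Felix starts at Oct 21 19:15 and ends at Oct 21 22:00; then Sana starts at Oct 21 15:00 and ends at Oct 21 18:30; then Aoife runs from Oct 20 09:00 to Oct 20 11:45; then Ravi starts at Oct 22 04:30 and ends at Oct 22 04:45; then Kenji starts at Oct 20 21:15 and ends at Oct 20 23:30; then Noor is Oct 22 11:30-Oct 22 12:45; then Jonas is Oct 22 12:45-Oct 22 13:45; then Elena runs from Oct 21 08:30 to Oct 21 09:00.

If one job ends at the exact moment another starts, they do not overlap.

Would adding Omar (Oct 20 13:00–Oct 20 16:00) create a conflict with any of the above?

Aoife: ends Oct 20 11:45 at or before Omar starts Oct 20 13:00 → clear.
Kenji: starts Oct 20 21:15 at or after Omar ends Oct 20 16:00 → clear.
Elena: starts Oct 21 08:30 at or after Omar ends Oct 20 16:00 → clear.
Sana: starts Oct 21 15:00 at or after Omar ends Oct 20 16:00 → clear.
Felix: starts Oct 21 19:15 at or after Omar ends Oct 20 16:00 → clear.
Ravi: starts Oct 22 04:30 at or after Omar ends Oct 20 16:00 → clear.
Noor: starts Oct 22 11:30 at or after Omar ends Oct 20 16:00 → clear.
Jonas: starts Oct 22 12:45 at or after Omar ends Oct 20 16:00 → clear.

No — it doesn't clash with anything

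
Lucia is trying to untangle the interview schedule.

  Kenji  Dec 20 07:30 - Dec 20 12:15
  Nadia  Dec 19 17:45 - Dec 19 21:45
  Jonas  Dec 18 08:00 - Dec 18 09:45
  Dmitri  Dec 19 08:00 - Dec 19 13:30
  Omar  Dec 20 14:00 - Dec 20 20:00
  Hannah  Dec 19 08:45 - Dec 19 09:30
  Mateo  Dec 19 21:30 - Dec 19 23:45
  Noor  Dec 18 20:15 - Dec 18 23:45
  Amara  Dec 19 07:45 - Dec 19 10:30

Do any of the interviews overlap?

Yes

Sorted by start: Jonas, Noor, Amara, Dmitri, Hannah, Nadia, Mateo, Kenji, Omar.
Noor starts after Jonas ends — done with Jonas.
Amara starts after Noor ends — done with Noor.
Dmitri starts before Amara ends → Amara and Dmitri overlap.
That's a conflict, so the schedule is not conflict-free.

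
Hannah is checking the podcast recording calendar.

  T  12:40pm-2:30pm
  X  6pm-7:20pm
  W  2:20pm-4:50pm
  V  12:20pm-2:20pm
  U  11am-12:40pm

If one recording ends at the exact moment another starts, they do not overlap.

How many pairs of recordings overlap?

Sorted by start: U, V, T, W, X.
V starts before U ends → U and V overlap.
T starts exactly when U ends (back-to-back, no overlap), so U has no further overlaps.
T starts before V ends → V and T overlap.
W starts exactly when V ends (back-to-back, no overlap), so V has no further overlaps.
W starts before T ends → T and W overlap.
X starts after T ends.
X starts after W ends.
Overlapping pairs: T & V, T & W, U & V — 3 in total.

3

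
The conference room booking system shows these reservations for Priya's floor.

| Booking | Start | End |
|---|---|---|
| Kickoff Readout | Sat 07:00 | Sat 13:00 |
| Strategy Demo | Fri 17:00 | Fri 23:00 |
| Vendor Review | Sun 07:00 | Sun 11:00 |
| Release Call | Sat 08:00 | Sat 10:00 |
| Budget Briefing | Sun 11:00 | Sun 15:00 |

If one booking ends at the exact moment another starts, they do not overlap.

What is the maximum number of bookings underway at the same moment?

2

Sweep the timeline, counting +1 at each start and −1 at each end (ends before starts at a tie):
Fri 17:00 start Strategy Demo → 1
Fri 23:00 end Strategy Demo → 0
Sat 07:00 start Kickoff Readout → 1
Sat 08:00 start Release Call → 2
Sat 10:00 end Release Call → 1
Sat 13:00 end Kickoff Readout → 0
Sun 07:00 start Vendor Review → 1
Sun 11:00 end Vendor Review → 0
Sun 11:00 start Budget Briefing → 1
Sun 15:00 end Budget Briefing → 0
Peak is 2, at Sat 08:00 (Kickoff Readout, Release Call).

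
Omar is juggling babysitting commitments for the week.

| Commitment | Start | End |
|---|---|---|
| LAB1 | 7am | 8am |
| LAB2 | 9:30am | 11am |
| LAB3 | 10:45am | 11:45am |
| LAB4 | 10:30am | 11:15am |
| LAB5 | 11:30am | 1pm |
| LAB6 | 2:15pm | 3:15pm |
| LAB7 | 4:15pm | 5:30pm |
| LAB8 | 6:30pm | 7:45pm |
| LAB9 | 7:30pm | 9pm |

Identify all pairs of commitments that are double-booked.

LAB2 & LAB3, LAB2 & LAB4, LAB3 & LAB4, LAB3 & LAB5, LAB8 & LAB9

Sorted by start: LAB1, LAB2, LAB4, LAB3, LAB5, LAB6, LAB7, LAB8, LAB9.
LAB2 starts after LAB1 ends, so nothing later overlaps LAB1 either.
LAB4 starts before LAB2 ends → LAB2 and LAB4 overlap.
LAB3 starts before LAB2 ends → LAB2 and LAB3 overlap.
LAB5 starts after LAB2 ends, so nothing later overlaps LAB2 either.
LAB3 starts before LAB4 ends → LAB4 and LAB3 overlap.
LAB5 starts after LAB4 ends, so nothing later overlaps LAB4 either.
LAB5 starts before LAB3 ends → LAB3 and LAB5 overlap.
LAB6 starts after LAB3 ends, so nothing later overlaps LAB3 either.
LAB6 starts after LAB5 ends, so nothing later overlaps LAB5 either.
LAB7 starts after LAB6 ends, so nothing later overlaps LAB6 either.
LAB8 starts after LAB7 ends, so nothing later overlaps LAB7 either.
LAB9 starts before LAB8 ends → LAB8 and LAB9 overlap.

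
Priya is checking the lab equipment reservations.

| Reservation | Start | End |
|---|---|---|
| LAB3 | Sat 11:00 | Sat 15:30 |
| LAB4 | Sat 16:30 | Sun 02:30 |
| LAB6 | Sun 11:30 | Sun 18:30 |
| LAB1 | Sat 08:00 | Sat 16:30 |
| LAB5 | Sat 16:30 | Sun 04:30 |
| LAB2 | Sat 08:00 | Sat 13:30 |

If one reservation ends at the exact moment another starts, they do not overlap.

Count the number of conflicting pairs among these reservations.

Sorted by start: LAB1, LAB2, LAB3, LAB4, LAB5, LAB6.
LAB2 starts before LAB1 ends → LAB1 and LAB2 overlap.
LAB3 starts before LAB1 ends → LAB1 and LAB3 overlap.
LAB4 starts exactly when LAB1 ends (back-to-back, no overlap); LAB1 is clear from here.
LAB3 starts before LAB2 ends → LAB2 and LAB3 overlap.
LAB4 starts after LAB2 ends; LAB2 is clear from here.
LAB4 starts after LAB3 ends; LAB3 is clear from here.
LAB5 starts before LAB4 ends → LAB4 and LAB5 overlap.
LAB6 starts after LAB4 ends.
LAB6 starts after LAB5 ends.
Overlapping pairs: LAB1 & LAB2, LAB1 & LAB3, LAB2 & LAB3, LAB4 & LAB5 — 4 in total.

4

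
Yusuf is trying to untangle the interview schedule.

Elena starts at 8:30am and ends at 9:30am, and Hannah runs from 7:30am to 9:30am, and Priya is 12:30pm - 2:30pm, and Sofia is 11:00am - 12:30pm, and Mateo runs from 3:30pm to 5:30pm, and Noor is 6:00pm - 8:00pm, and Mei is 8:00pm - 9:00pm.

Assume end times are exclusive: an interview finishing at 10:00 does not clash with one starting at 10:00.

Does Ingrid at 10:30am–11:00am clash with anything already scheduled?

Hannah: ends 9:30am at or before Ingrid starts 10:30am → clear.
Elena: ends 9:30am at or before Ingrid starts 10:30am → clear.
Sofia: starts 11:00am at or after Ingrid ends 11:00am → clear.
Priya: starts 12:30pm at or after Ingrid ends 11:00am → clear.
Mateo: starts 3:30pm at or after Ingrid ends 11:00am → clear.
Noor: starts 6:00pm at or after Ingrid ends 11:00am → clear.
Mei: starts 8:00pm at or after Ingrid ends 11:00am → clear.

No — it doesn't clash with anything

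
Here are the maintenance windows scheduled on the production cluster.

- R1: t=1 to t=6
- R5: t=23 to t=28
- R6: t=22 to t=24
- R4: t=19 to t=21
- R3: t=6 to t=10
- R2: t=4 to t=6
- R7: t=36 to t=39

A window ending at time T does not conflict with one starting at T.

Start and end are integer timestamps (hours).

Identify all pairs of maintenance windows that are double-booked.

Sorted by start: R1, R2, R3, R4, R6, R5, R7.
R2 starts before R1 ends → R1 and R2 overlap.
R3 starts exactly when R1 ends (back-to-back, no overlap); R1 is clear from here.
R3 starts exactly when R2 ends (back-to-back, no overlap); R2 is clear from here.
R4 starts after R3 ends; R3 is clear from here.
R6 starts after R4 ends; R4 is clear from here.
R5 starts before R6 ends → R6 and R5 overlap.
R7 starts after R6 ends.
R7 starts after R5 ends.

R1 & R2, R5 & R6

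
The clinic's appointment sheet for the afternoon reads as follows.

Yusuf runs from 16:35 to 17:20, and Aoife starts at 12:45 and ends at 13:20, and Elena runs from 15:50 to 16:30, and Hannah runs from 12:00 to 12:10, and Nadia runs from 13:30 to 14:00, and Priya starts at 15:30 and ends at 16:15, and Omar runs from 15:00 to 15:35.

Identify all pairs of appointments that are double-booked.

Elena & Priya, Omar & Priya

Two intervals overlap when each starts before the other ends.
Sorted by start: Hannah, Aoife, Nadia, Omar, Priya, Elena, Yusuf.
Aoife starts after Hannah ends; Hannah is clear from here.
Nadia starts after Aoife ends; Aoife is clear from here.
Omar starts after Nadia ends; Nadia is clear from here.
Priya starts before Omar ends → Omar and Priya overlap.
Elena starts after Omar ends; Omar is clear from here.
Elena starts before Priya ends → Priya and Elena overlap.
Yusuf starts after Priya ends.
Yusuf starts after Elena ends.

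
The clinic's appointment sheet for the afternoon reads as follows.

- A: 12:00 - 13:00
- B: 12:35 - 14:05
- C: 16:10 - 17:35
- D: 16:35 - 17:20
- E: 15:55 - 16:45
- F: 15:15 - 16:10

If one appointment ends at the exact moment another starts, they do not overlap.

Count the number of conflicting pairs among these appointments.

Sorted by start: A, B, F, E, C, D.
B starts before A ends → A and B overlap.
F starts after A ends — done with A.
F starts after B ends — done with B.
E starts before F ends → F and E overlap.
C starts exactly when F ends (back-to-back, no overlap) — done with F.
C starts before E ends → E and C overlap.
D starts before E ends → E and D overlap.
D starts before C ends → C and D overlap.
Overlapping pairs: A & B, C & D, C & E, D & E, E & F — 5 in total.

5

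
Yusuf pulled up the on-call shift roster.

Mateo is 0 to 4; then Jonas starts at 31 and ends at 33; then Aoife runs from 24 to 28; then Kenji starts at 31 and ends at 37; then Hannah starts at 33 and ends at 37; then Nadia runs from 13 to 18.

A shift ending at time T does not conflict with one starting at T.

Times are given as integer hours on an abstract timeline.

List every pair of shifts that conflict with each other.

Two intervals overlap when each starts before the other ends.
Sorted by start: Mateo, Nadia, Aoife, Jonas, Kenji, Hannah.
Nadia starts after Mateo ends, so Mateo has no further overlaps.
Aoife starts after Nadia ends, so Nadia has no further overlaps.
Jonas starts after Aoife ends, so Aoife has no further overlaps.
Kenji starts before Jonas ends → Jonas and Kenji overlap.
Hannah starts exactly when Jonas ends (back-to-back, no overlap).
Hannah starts before Kenji ends → Kenji and Hannah overlap.

Hannah & Kenji, Jonas & Kenji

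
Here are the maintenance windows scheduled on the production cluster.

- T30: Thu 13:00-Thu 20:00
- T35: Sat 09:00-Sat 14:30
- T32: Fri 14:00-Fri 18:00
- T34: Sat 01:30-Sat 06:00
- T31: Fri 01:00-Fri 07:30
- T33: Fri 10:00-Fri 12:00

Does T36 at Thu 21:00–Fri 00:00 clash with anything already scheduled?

No — it doesn't clash with anything

T30: ends Thu 20:00 at or before T36 starts Thu 21:00 → clear.
T31: starts Fri 01:00 at or after T36 ends Fri 00:00 → clear.
T33: starts Fri 10:00 at or after T36 ends Fri 00:00 → clear.
T32: starts Fri 14:00 at or after T36 ends Fri 00:00 → clear.
T34: starts Sat 01:30 at or after T36 ends Fri 00:00 → clear.
T35: starts Sat 09:00 at or after T36 ends Fri 00:00 → clear.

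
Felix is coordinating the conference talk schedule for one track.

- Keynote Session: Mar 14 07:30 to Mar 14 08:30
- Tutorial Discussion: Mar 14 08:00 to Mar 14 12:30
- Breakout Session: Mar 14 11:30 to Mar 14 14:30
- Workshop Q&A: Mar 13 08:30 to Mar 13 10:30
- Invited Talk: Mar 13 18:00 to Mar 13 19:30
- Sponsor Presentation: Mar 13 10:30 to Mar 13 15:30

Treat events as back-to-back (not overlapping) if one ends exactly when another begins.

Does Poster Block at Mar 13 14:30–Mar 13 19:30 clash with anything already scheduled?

Workshop Q&A: ends Mar 13 10:30 at or before Poster Block starts Mar 13 14:30 → clear.
Sponsor Presentation: starts Mar 13 10:30 before Poster Block ends Mar 13 19:30, and ends Mar 13 15:30 after Poster Block starts Mar 13 14:30 → overlap.
Invited Talk: starts Mar 13 18:00 before Poster Block ends Mar 13 19:30, and ends Mar 13 19:30 after Poster Block starts Mar 13 14:30 → overlap.
Keynote Session: starts Mar 14 07:30 at or after Poster Block ends Mar 13 19:30 → clear.
Tutorial Discussion: starts Mar 14 08:00 at or after Poster Block ends Mar 13 19:30 → clear.
Breakout Session: starts Mar 14 11:30 at or after Poster Block ends Mar 13 19:30 → clear.
Poster Block overlaps Sponsor Presentation, Invited Talk.

Yes — it overlaps Invited Talk, Sponsor Presentation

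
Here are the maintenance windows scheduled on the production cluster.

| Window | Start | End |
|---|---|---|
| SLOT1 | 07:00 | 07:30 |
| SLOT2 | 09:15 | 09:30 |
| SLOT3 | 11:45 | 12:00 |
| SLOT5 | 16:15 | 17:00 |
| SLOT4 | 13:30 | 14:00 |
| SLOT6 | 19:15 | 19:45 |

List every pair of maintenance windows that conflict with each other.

none

Two intervals overlap when each starts before the other ends.
Sorted by start: SLOT1, SLOT2, SLOT3, SLOT4, SLOT5, SLOT6.
SLOT2 starts after SLOT1 ends, so SLOT1 has no further overlaps.
SLOT3 starts after SLOT2 ends, so SLOT2 has no further overlaps.
SLOT4 starts after SLOT3 ends, so SLOT3 has no further overlaps.
SLOT5 starts after SLOT4 ends, so SLOT4 has no further overlaps.
SLOT6 starts after SLOT5 ends.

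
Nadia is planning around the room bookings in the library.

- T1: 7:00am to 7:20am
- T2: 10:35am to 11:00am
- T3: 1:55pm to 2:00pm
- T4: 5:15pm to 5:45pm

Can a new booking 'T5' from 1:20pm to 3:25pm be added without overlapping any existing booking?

T1: ends 7:20am at or before T5 starts 1:20pm → clear.
T2: ends 11:00am at or before T5 starts 1:20pm → clear.
T3: starts 1:55pm before T5 ends 3:25pm, and ends 2:00pm after T5 starts 1:20pm → overlap.
T4: starts 5:15pm at or after T5 ends 3:25pm → clear.
T5 overlaps T3.

No — it overlaps T3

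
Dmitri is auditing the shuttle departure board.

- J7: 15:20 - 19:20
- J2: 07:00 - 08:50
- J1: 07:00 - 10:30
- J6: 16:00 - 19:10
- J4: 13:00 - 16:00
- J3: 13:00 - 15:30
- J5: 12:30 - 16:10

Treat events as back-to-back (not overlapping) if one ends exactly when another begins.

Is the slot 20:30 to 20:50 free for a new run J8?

J1: ends 10:30 at or before J8 starts 20:30 → clear.
J2: ends 08:50 at or before J8 starts 20:30 → clear.
J5: ends 16:10 at or before J8 starts 20:30 → clear.
J3: ends 15:30 at or before J8 starts 20:30 → clear.
J4: ends 16:00 at or before J8 starts 20:30 → clear.
J7: ends 19:20 at or before J8 starts 20:30 → clear.
J6: ends 19:10 at or before J8 starts 20:30 → clear.

Yes — the slot is free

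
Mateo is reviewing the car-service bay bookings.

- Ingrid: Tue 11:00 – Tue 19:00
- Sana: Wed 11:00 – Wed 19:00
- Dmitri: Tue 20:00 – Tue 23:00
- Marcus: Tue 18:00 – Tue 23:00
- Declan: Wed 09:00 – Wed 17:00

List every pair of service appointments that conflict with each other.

Sorted by start: Ingrid, Marcus, Dmitri, Declan, Sana.
Marcus starts before Ingrid ends → Ingrid and Marcus overlap.
Dmitri starts after Ingrid ends, so nothing later overlaps Ingrid either.
Dmitri starts before Marcus ends → Marcus and Dmitri overlap.
Declan starts after Marcus ends, so nothing later overlaps Marcus either.
Declan starts after Dmitri ends, so nothing later overlaps Dmitri either.
Sana starts before Declan ends → Declan and Sana overlap.

Declan & Sana, Dmitri & Marcus, Ingrid & Marcus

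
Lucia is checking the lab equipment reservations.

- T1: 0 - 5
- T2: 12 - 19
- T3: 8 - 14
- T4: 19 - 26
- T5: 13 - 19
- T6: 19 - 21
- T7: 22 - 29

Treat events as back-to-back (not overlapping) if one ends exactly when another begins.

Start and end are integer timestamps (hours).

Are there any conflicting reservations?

Sorted by start: T1, T3, T2, T5, T4, T6, T7.
T3 starts after T1 ends, so T1 has no further overlaps.
T2 starts before T3 ends → T3 and T2 overlap.
That's a conflict, so the schedule is not conflict-free.

Yes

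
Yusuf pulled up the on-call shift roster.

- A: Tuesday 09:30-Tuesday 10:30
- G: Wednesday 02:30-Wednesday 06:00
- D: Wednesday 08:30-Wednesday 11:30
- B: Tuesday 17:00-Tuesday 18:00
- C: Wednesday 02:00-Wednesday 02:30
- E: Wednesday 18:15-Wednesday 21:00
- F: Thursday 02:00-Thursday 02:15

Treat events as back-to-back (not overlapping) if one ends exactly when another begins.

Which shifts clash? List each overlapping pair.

Sorted by start: A, B, C, G, D, E, F.
B starts after A ends, so A has no further overlaps.
C starts after B ends, so B has no further overlaps.
G starts exactly when C ends (back-to-back, no overlap), so C has no further overlaps.
D starts after G ends, so G has no further overlaps.
E starts after D ends, so D has no further overlaps.
F starts after E ends.

no overlapping pairs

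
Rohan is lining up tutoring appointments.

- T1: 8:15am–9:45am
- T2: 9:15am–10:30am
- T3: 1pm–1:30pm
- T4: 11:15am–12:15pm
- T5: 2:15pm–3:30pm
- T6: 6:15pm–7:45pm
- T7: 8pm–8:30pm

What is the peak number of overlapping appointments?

Sweep the timeline, counting +1 at each start and −1 at each end (ends before starts at a tie):
8:15am start T1 → 1
9:15am start T2 → 2
9:45am end T1 → 1
10:30am end T2 → 0
11:15am start T4 → 1
12:15pm end T4 → 0
1pm start T3 → 1
1:30pm end T3 → 0
2:15pm start T5 → 1
3:30pm end T5 → 0
6:15pm start T6 → 1
7:45pm end T6 → 0
8pm start T7 → 1
8:30pm end T7 → 0
Peak is 2, at 9:15am (T1, T2).

2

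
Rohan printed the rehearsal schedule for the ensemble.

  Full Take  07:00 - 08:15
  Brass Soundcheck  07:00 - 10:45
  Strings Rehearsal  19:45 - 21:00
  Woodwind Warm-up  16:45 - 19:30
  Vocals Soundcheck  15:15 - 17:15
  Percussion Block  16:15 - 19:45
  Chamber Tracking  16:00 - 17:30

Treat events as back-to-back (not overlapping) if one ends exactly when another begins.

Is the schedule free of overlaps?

No

Check each pair: they overlap iff neither finishes before the other starts.
Sorted by start: Full Take, Brass Soundcheck, Vocals Soundcheck, Chamber Tracking, Percussion Block, Woodwind Warm-up, Strings Rehearsal.
Brass Soundcheck starts before Full Take ends → Full Take and Brass Soundcheck overlap.
That's a conflict, so the schedule is not conflict-free.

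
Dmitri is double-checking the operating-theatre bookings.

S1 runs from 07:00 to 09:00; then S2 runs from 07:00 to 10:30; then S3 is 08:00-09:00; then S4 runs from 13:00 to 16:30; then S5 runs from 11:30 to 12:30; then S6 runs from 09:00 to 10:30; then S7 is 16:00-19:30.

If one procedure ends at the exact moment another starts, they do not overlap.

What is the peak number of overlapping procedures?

Walk through starts and ends in time order (an end at T is processed before a start at T):
07:00 start S1 → 1
07:00 start S2 → 2
08:00 start S3 → 3
09:00 end S1 → 2
09:00 end S3 → 1
09:00 start S6 → 2
10:30 end S2 → 1
10:30 end S6 → 0
11:30 start S5 → 1
12:30 end S5 → 0
13:00 start S4 → 1
16:00 start S7 → 2
16:30 end S4 → 1
19:30 end S7 → 0
Peak is 3, at 08:00 (S1, S2, S3).

3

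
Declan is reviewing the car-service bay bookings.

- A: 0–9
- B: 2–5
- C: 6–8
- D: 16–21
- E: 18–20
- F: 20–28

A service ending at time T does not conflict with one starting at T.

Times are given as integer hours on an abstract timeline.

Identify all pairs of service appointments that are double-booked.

Sorted by start: A, B, C, D, E, F.
B starts before A ends → A and B overlap.
C starts before A ends → A and C overlap.
D starts after A ends; A is clear from here.
C starts after B ends; B is clear from here.
D starts after C ends; C is clear from here.
E starts before D ends → D and E overlap.
F starts before D ends → D and F overlap.
F starts exactly when E ends (back-to-back, no overlap).

A & B, A & C, D & E, D & F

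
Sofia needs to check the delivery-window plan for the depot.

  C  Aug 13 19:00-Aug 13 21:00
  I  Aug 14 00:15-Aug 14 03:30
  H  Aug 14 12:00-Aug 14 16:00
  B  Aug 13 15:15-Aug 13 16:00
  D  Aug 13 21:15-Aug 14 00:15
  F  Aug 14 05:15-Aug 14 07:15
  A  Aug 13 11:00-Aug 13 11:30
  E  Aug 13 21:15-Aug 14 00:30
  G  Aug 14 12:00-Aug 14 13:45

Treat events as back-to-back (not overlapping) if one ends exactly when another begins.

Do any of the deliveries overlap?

Yes

Two intervals overlap when each starts before the other ends.
Sorted by start: A, B, C, D, E, I, F, G, H.
B starts after A ends, so A has no further overlaps.
C starts after B ends, so B has no further overlaps.
D starts after C ends, so C has no further overlaps.
E starts before D ends → D and E overlap.
That's a conflict, so the schedule is not conflict-free.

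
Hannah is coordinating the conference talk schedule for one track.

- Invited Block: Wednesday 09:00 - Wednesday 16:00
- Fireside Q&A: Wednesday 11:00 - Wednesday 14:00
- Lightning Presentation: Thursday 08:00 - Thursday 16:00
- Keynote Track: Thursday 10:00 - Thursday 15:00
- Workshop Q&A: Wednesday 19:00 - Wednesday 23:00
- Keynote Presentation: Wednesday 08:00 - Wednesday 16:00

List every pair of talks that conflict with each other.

Fireside Q&A & Invited Block, Fireside Q&A & Keynote Presentation, Invited Block & Keynote Presentation, Keynote Track & Lightning Presentation

Sorted by start: Keynote Presentation, Invited Block, Fireside Q&A, Workshop Q&A, Lightning Presentation, Keynote Track.
Invited Block starts before Keynote Presentation ends → Keynote Presentation and Invited Block overlap.
Fireside Q&A starts before Keynote Presentation ends → Keynote Presentation and Fireside Q&A overlap.
Workshop Q&A starts after Keynote Presentation ends, so Keynote Presentation has no further overlaps.
Fireside Q&A starts before Invited Block ends → Invited Block and Fireside Q&A overlap.
Workshop Q&A starts after Invited Block ends, so Invited Block has no further overlaps.
Workshop Q&A starts after Fireside Q&A ends, so Fireside Q&A has no further overlaps.
Lightning Presentation starts after Workshop Q&A ends, so Workshop Q&A has no further overlaps.
Keynote Track starts before Lightning Presentation ends → Lightning Presentation and Keynote Track overlap.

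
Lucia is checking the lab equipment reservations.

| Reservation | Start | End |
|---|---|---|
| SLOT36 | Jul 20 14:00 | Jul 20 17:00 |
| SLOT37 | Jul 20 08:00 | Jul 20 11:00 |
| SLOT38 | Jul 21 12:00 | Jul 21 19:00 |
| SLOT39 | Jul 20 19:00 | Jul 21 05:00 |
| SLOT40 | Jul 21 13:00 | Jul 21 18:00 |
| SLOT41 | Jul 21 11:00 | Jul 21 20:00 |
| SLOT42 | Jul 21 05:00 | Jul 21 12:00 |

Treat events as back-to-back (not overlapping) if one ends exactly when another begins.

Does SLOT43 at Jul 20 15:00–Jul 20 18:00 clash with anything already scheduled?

SLOT37: ends Jul 20 11:00 at or before SLOT43 starts Jul 20 15:00 → clear.
SLOT36: starts Jul 20 14:00 before SLOT43 ends Jul 20 18:00, and ends Jul 20 17:00 after SLOT43 starts Jul 20 15:00 → overlap.
SLOT39: starts Jul 20 19:00 at or after SLOT43 ends Jul 20 18:00 → clear.
SLOT42: starts Jul 21 05:00 at or after SLOT43 ends Jul 20 18:00 → clear.
SLOT41: starts Jul 21 11:00 at or after SLOT43 ends Jul 20 18:00 → clear.
SLOT38: starts Jul 21 12:00 at or after SLOT43 ends Jul 20 18:00 → clear.
SLOT40: starts Jul 21 13:00 at or after SLOT43 ends Jul 20 18:00 → clear.
SLOT43 overlaps SLOT36.

Yes — it overlaps SLOT36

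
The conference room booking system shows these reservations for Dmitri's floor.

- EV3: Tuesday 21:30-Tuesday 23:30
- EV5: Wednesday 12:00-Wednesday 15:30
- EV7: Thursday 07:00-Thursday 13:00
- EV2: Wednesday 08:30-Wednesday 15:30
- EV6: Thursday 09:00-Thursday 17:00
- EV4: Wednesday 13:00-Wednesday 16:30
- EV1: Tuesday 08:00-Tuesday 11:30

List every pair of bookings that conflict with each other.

EV2 & EV4, EV2 & EV5, EV4 & EV5, EV6 & EV7

Sorted by start: EV1, EV3, EV2, EV5, EV4, EV7, EV6.
EV3 starts after EV1 ends; EV1 is clear from here.
EV2 starts after EV3 ends; EV3 is clear from here.
EV5 starts before EV2 ends → EV2 and EV5 overlap.
EV4 starts before EV2 ends → EV2 and EV4 overlap.
EV7 starts after EV2 ends; EV2 is clear from here.
EV4 starts before EV5 ends → EV5 and EV4 overlap.
EV7 starts after EV5 ends; EV5 is clear from here.
EV7 starts after EV4 ends; EV4 is clear from here.
EV6 starts before EV7 ends → EV7 and EV6 overlap.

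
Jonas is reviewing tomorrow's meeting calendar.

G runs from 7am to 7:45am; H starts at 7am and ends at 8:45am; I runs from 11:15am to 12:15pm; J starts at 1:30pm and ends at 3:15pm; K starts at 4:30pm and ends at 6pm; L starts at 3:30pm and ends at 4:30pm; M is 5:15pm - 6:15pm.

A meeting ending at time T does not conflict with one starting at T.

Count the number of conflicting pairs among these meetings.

Two intervals overlap when each starts before the other ends.
Sorted by start: G, H, I, J, L, K, M.
H starts before G ends → G and H overlap.
I starts after G ends, so G has no further overlaps.
I starts after H ends, so H has no further overlaps.
J starts after I ends, so I has no further overlaps.
L starts after J ends, so J has no further overlaps.
K starts exactly when L ends (back-to-back, no overlap), so L has no further overlaps.
M starts before K ends → K and M overlap.
Overlapping pairs: G & H, K & M — 2 in total.

2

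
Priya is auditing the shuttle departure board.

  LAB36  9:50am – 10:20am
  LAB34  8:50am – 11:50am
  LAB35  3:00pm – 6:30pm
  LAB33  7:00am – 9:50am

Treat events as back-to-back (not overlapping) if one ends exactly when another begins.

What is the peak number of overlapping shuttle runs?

2

Walk through starts and ends in time order (an end at T is processed before a start at T):
7:00am start LAB33 → 1
8:50am start LAB34 → 2
9:50am end LAB33 → 1
9:50am start LAB36 → 2
10:20am end LAB36 → 1
11:50am end LAB34 → 0
3:00pm start LAB35 → 1
6:30pm end LAB35 → 0
Peak is 2, at 8:50am (LAB33, LAB34).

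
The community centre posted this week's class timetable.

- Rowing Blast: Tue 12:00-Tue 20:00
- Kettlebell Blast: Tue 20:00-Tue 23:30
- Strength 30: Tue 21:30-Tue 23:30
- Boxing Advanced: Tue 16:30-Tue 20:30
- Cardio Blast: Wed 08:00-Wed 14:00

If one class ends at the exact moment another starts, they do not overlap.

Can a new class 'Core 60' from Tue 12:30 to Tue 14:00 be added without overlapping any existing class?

No — it overlaps Rowing Blast

Rowing Blast: starts Tue 12:00 before Core 60 ends Tue 14:00, and ends Tue 20:00 after Core 60 starts Tue 12:30 → overlap.
Boxing Advanced: starts Tue 16:30 at or after Core 60 ends Tue 14:00 → clear.
Kettlebell Blast: starts Tue 20:00 at or after Core 60 ends Tue 14:00 → clear.
Strength 30: starts Tue 21:30 at or after Core 60 ends Tue 14:00 → clear.
Cardio Blast: starts Wed 08:00 at or after Core 60 ends Tue 14:00 → clear.
Core 60 overlaps Rowing Blast.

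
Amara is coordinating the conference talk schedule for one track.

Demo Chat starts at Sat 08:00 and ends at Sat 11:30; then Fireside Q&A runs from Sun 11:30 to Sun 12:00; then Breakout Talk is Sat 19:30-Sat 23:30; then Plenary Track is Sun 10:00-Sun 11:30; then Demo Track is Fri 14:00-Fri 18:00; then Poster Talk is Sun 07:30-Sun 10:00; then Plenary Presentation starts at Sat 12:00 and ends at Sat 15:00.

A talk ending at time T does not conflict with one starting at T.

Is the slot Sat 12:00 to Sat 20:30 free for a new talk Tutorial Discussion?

No — it overlaps Breakout Talk, Plenary Presentation

Demo Track: ends Fri 18:00 at or before Tutorial Discussion starts Sat 12:00 → clear.
Demo Chat: ends Sat 11:30 at or before Tutorial Discussion starts Sat 12:00 → clear.
Plenary Presentation: starts Sat 12:00 before Tutorial Discussion ends Sat 20:30, and ends Sat 15:00 after Tutorial Discussion starts Sat 12:00 → overlap.
Breakout Talk: starts Sat 19:30 before Tutorial Discussion ends Sat 20:30, and ends Sat 23:30 after Tutorial Discussion starts Sat 12:00 → overlap.
Poster Talk: starts Sun 07:30 at or after Tutorial Discussion ends Sat 20:30 → clear.
Plenary Track: starts Sun 10:00 at or after Tutorial Discussion ends Sat 20:30 → clear.
Fireside Q&A: starts Sun 11:30 at or after Tutorial Discussion ends Sat 20:30 → clear.
Tutorial Discussion overlaps Plenary Presentation, Breakout Talk.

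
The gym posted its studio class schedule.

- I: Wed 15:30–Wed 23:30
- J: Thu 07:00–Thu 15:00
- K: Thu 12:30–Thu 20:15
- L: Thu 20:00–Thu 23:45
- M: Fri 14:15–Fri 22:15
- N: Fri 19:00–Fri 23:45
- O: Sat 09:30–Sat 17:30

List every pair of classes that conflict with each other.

J & K, K & L, M & N

Sorted by start: I, J, K, L, M, N, O.
J starts after I ends — done with I.
K starts before J ends → J and K overlap.
L starts after J ends — done with J.
L starts before K ends → K and L overlap.
M starts after K ends — done with K.
M starts after L ends — done with L.
N starts before M ends → M and N overlap.
O starts after M ends.
O starts after N ends.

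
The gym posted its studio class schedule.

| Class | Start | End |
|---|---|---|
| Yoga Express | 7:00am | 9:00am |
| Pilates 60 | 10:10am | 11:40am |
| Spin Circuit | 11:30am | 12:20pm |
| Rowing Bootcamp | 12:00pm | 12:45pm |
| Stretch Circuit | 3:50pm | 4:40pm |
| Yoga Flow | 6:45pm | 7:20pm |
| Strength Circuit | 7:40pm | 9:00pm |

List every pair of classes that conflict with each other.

Sorted by start: Yoga Express, Pilates 60, Spin Circuit, Rowing Bootcamp, Stretch Circuit, Yoga Flow, Strength Circuit.
Pilates 60 starts after Yoga Express ends, so nothing later overlaps Yoga Express either.
Spin Circuit starts before Pilates 60 ends → Pilates 60 and Spin Circuit overlap.
Rowing Bootcamp starts after Pilates 60 ends, so nothing later overlaps Pilates 60 either.
Rowing Bootcamp starts before Spin Circuit ends → Spin Circuit and Rowing Bootcamp overlap.
Stretch Circuit starts after Spin Circuit ends, so nothing later overlaps Spin Circuit either.
Stretch Circuit starts after Rowing Bootcamp ends, so nothing later overlaps Rowing Bootcamp either.
Yoga Flow starts after Stretch Circuit ends, so nothing later overlaps Stretch Circuit either.
Strength Circuit starts after Yoga Flow ends.

Pilates 60 & Spin Circuit, Rowing Bootcamp & Spin Circuit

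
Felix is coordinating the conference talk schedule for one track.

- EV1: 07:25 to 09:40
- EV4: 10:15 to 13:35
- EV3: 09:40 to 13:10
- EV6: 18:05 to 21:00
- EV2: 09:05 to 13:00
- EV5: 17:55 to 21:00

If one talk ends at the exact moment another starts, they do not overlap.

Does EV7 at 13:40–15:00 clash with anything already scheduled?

No — it doesn't clash with anything

EV1: ends 09:40 at or before EV7 starts 13:40 → clear.
EV2: ends 13:00 at or before EV7 starts 13:40 → clear.
EV3: ends 13:10 at or before EV7 starts 13:40 → clear.
EV4: ends 13:35 at or before EV7 starts 13:40 → clear.
EV5: starts 17:55 at or after EV7 ends 15:00 → clear.
EV6: starts 18:05 at or after EV7 ends 15:00 → clear.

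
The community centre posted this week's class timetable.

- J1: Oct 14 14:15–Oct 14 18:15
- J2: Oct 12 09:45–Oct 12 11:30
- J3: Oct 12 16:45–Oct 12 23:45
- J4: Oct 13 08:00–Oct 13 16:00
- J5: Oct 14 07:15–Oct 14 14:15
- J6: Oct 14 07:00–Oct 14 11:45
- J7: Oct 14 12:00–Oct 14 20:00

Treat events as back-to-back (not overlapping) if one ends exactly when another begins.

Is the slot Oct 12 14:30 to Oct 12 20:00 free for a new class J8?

No — it overlaps J3

J2: ends Oct 12 11:30 at or before J8 starts Oct 12 14:30 → clear.
J3: starts Oct 12 16:45 before J8 ends Oct 12 20:00, and ends Oct 12 23:45 after J8 starts Oct 12 14:30 → overlap.
J4: starts Oct 13 08:00 at or after J8 ends Oct 12 20:00 → clear.
J6: starts Oct 14 07:00 at or after J8 ends Oct 12 20:00 → clear.
J5: starts Oct 14 07:15 at or after J8 ends Oct 12 20:00 → clear.
J7: starts Oct 14 12:00 at or after J8 ends Oct 12 20:00 → clear.
J1: starts Oct 14 14:15 at or after J8 ends Oct 12 20:00 → clear.
J8 overlaps J3.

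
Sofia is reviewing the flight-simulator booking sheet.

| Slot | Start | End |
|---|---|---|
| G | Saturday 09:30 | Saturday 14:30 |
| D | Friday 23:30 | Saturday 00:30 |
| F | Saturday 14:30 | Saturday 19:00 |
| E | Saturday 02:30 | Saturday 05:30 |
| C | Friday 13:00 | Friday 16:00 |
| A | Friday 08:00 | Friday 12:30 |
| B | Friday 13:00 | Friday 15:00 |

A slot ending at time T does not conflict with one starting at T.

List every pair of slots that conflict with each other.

Sorted by start: A, B, C, D, E, G, F.
B starts after A ends — done with A.
C starts before B ends → B and C overlap.
D starts after B ends — done with B.
D starts after C ends — done with C.
E starts after D ends — done with D.
G starts after E ends — done with E.
F starts exactly when G ends (back-to-back, no overlap).

B & C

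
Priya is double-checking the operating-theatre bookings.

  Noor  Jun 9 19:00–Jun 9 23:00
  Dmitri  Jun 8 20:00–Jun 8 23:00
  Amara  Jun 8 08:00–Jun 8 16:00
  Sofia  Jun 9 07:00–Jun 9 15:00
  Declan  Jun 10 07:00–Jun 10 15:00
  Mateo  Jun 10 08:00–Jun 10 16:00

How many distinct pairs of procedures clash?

Sorted by start: Amara, Dmitri, Sofia, Noor, Declan, Mateo.
Dmitri starts after Amara ends; Amara is clear from here.
Sofia starts after Dmitri ends; Dmitri is clear from here.
Noor starts after Sofia ends; Sofia is clear from here.
Declan starts after Noor ends; Noor is clear from here.
Mateo starts before Declan ends → Declan and Mateo overlap.
Overlapping pairs: Declan & Mateo — 1 in total.

1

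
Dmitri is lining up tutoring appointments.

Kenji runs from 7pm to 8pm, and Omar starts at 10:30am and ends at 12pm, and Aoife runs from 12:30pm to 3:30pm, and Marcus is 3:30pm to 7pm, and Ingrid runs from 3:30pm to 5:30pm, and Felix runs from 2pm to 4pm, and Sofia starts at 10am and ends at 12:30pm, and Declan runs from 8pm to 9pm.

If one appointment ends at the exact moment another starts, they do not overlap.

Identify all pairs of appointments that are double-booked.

Aoife & Felix, Felix & Ingrid, Felix & Marcus, Ingrid & Marcus, Omar & Sofia

Sorted by start: Sofia, Omar, Aoife, Felix, Marcus, Ingrid, Kenji, Declan.
Omar starts before Sofia ends → Sofia and Omar overlap.
Aoife starts exactly when Sofia ends (back-to-back, no overlap) — done with Sofia.
Aoife starts after Omar ends — done with Omar.
Felix starts before Aoife ends → Aoife and Felix overlap.
Marcus starts exactly when Aoife ends (back-to-back, no overlap) — done with Aoife.
Marcus starts before Felix ends → Felix and Marcus overlap.
Ingrid starts before Felix ends → Felix and Ingrid overlap.
Kenji starts after Felix ends — done with Felix.
Ingrid starts before Marcus ends → Marcus and Ingrid overlap.
Kenji starts exactly when Marcus ends (back-to-back, no overlap) — done with Marcus.
Kenji starts after Ingrid ends — done with Ingrid.
Declan starts exactly when Kenji ends (back-to-back, no overlap).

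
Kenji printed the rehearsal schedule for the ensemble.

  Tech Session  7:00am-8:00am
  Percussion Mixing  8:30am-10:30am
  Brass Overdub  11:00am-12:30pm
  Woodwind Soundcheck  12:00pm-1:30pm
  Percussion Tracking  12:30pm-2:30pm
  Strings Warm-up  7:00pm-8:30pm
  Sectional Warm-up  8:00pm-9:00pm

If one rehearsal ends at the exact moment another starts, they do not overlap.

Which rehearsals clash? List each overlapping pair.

Brass Overdub & Woodwind Soundcheck, Percussion Tracking & Woodwind Soundcheck, Sectional Warm-up & Strings Warm-up

Check each pair: they overlap iff neither finishes before the other starts.
Sorted by start: Tech Session, Percussion Mixing, Brass Overdub, Woodwind Soundcheck, Percussion Tracking, Strings Warm-up, Sectional Warm-up.
Percussion Mixing starts after Tech Session ends, so nothing later overlaps Tech Session either.
Brass Overdub starts after Percussion Mixing ends, so nothing later overlaps Percussion Mixing either.
Woodwind Soundcheck starts before Brass Overdub ends → Brass Overdub and Woodwind Soundcheck overlap.
Percussion Tracking starts exactly when Brass Overdub ends (back-to-back, no overlap), so nothing later overlaps Brass Overdub either.
Percussion Tracking starts before Woodwind Soundcheck ends → Woodwind Soundcheck and Percussion Tracking overlap.
Strings Warm-up starts after Woodwind Soundcheck ends, so nothing later overlaps Woodwind Soundcheck either.
Strings Warm-up starts after Percussion Tracking ends, so nothing later overlaps Percussion Tracking either.
Sectional Warm-up starts before Strings Warm-up ends → Strings Warm-up and Sectional Warm-up overlap.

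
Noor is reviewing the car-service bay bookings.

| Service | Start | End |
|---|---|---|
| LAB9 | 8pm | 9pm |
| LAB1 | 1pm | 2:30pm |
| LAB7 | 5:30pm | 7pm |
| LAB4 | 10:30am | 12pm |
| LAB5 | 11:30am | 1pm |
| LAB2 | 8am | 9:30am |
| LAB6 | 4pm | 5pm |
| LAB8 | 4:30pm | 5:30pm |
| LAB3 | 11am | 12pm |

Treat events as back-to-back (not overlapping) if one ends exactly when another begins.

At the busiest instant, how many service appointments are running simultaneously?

Sort all start/end points and keep a running count:
8am start LAB2 → 1
9:30am end LAB2 → 0
10:30am start LAB4 → 1
11am start LAB3 → 2
11:30am start LAB5 → 3
12pm end LAB3 → 2
12pm end LAB4 → 1
1pm end LAB5 → 0
1pm start LAB1 → 1
2:30pm end LAB1 → 0
4pm start LAB6 → 1
4:30pm start LAB8 → 2
5pm end LAB6 → 1
5:30pm end LAB8 → 0
5:30pm start LAB7 → 1
7pm end LAB7 → 0
8pm start LAB9 → 1
9pm end LAB9 → 0
Peak is 3, at 11:30am (LAB3, LAB4, LAB5).

3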